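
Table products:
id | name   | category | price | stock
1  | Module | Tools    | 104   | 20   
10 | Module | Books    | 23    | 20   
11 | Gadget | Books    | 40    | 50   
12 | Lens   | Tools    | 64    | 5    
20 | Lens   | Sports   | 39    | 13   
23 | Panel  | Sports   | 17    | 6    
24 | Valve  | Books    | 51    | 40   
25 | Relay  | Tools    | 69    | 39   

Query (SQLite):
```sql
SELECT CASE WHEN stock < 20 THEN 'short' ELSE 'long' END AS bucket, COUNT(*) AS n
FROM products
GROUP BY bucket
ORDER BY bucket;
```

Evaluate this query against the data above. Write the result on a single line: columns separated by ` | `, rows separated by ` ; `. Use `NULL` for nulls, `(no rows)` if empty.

long | 5 ; short | 3

Bucket rows by stock < 20 → 'short' else 'long'; count each bucket.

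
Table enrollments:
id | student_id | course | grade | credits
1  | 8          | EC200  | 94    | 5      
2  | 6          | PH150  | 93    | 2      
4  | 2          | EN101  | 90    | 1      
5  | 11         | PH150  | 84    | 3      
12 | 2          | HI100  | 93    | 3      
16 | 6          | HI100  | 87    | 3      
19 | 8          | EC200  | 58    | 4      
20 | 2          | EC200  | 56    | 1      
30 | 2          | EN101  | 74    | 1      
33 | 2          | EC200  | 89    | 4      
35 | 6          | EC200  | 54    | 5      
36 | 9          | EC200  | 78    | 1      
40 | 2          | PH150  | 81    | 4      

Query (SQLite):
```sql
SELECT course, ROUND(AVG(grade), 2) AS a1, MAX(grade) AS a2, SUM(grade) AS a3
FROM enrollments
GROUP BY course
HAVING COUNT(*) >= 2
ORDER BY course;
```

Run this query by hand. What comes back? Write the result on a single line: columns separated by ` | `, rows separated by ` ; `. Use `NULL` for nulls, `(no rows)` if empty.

Group enrollments by course.
Per group compute: ROUND(AVG(grade), 2), MAX(grade), SUM(grade).
HAVING: drop groups with fewer than 2 rows.
  EC200: ids {1, 19, 20, 33, 35, 36} → ROUND(AVG(grade), 2)=71.5, MAX(grade)=94, SUM(grade)=429
  EN101: ids {4, 30} → ROUND(AVG(grade), 2)=82, MAX(grade)=90, SUM(grade)=164
  HI100: ids {12, 16} → ROUND(AVG(grade), 2)=90, MAX(grade)=93, SUM(grade)=180
  PH150: ids {2, 5, 40} → ROUND(AVG(grade), 2)=86, MAX(grade)=93, SUM(grade)=258

EC200 | 71.5 | 94 | 429 ; EN101 | 82 | 90 | 164 ; HI100 | 90 | 93 | 180 ; PH150 | 86 | 93 | 258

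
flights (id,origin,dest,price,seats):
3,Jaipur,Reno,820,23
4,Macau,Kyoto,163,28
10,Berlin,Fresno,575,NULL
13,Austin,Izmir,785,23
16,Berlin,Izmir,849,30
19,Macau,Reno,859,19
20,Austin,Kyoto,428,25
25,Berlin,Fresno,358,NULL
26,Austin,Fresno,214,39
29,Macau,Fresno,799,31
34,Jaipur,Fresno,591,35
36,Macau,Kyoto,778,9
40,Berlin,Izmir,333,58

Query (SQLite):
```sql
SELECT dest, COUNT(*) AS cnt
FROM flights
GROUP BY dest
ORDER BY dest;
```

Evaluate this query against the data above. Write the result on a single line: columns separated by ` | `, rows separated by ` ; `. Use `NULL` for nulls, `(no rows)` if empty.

Partition flights by dest; compute COUNT(*) within each group.
  Fresno: ids {10, 25, 26, 29, 34} → COUNT(*)=5
  Izmir: ids {13, 16, 40} → COUNT(*)=3
  Kyoto: ids {4, 20, 36} → COUNT(*)=3
  Reno: ids {3, 19} → COUNT(*)=2

Fresno | 5 ; Izmir | 3 ; Kyoto | 3 ; Reno | 2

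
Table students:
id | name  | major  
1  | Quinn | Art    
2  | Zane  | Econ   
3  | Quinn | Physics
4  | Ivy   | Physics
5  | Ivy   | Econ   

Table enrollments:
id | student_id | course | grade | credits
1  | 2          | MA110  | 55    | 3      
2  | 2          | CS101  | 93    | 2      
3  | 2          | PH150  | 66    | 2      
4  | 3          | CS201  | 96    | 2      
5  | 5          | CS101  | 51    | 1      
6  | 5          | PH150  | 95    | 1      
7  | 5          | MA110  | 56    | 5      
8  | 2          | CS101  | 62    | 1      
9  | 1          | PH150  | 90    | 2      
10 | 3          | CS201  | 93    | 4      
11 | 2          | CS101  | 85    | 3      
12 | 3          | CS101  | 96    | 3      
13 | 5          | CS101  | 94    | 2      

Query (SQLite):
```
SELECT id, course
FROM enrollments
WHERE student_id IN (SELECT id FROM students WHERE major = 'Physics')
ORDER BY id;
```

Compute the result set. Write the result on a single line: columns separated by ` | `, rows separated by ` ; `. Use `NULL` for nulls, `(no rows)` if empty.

4 | CS201 ; 10 | CS201 ; 12 | CS101

Inner query: students.id where major = 'Physics'.
Outer: keep enrollments rows whose student_id is in that set.
Inner query → {3, 4}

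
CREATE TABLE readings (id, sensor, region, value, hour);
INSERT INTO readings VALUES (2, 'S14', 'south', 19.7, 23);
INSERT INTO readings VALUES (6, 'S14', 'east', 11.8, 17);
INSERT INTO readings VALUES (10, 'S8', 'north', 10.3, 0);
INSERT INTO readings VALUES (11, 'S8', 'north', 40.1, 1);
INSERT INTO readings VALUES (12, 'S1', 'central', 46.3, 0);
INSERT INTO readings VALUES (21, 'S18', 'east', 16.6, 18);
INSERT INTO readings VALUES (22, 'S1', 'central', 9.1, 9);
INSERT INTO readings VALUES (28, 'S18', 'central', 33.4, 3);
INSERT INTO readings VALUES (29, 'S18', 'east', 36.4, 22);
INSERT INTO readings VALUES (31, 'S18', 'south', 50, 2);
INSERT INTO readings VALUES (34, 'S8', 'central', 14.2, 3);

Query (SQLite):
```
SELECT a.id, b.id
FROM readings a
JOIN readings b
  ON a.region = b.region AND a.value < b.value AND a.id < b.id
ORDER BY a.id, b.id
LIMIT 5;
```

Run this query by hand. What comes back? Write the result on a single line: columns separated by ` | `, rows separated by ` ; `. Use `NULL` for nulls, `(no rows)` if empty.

Pairs (a,b) with same region, a.value < b.value, a.id < b.id.
region groups: central:{12,22,28,34} east:{6,21,29} north:{10,11} south:{2,31}
Ordered by (a.id, b.id); first 5.

2 | 31 ; 6 | 21 ; 6 | 29 ; 10 | 11 ; 21 | 29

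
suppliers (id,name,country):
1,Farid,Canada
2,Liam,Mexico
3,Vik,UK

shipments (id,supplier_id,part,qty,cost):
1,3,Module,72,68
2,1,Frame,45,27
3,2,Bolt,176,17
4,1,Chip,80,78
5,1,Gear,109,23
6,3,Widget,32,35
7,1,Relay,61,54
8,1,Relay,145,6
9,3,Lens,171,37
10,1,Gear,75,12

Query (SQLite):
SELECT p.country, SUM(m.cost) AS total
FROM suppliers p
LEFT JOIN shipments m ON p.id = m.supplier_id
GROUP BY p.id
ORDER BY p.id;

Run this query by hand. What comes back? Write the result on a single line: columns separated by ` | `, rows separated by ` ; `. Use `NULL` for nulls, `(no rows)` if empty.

LEFT JOIN keeps every suppliers row; unmatched ones get NULL for shipments columns.
Group by suppliers.id and compute SUM(m.cost). SUM over an all-NULL group is NULL.
  1: ids {2, 4, 5, 7, 8, 10} → SUM(m.cost)=200
  2: ids {3} → SUM(m.cost)=17
  3: ids {1, 6, 9} → SUM(m.cost)=140

Canada | 200 ; Mexico | 17 ; UK | 140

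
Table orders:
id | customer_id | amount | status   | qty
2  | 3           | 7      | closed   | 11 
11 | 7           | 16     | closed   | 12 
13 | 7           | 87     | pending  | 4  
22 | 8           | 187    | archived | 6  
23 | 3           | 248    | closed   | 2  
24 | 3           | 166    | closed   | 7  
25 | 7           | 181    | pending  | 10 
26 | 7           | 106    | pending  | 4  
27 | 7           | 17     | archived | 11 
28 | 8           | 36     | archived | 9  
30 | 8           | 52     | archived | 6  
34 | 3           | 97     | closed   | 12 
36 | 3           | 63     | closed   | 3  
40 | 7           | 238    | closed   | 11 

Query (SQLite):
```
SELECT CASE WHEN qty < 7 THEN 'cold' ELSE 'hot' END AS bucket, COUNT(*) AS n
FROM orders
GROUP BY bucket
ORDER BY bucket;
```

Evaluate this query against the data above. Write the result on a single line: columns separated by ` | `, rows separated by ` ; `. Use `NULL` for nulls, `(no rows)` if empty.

Bucket rows by qty < 7 → 'cold' else 'hot'; count each bucket.

cold | 6 ; hot | 8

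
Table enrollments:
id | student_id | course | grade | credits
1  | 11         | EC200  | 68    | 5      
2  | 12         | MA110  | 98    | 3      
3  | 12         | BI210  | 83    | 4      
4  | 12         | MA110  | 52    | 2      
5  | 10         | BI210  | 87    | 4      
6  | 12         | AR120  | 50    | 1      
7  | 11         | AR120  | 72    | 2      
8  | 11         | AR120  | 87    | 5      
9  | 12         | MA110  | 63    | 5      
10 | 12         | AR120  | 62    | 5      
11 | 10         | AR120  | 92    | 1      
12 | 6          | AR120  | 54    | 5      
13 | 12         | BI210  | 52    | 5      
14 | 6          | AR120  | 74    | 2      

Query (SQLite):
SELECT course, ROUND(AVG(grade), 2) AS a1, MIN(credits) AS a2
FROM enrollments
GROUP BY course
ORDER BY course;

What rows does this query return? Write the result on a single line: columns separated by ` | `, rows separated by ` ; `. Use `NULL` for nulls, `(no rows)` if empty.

AR120 | 70.14 | 1 ; BI210 | 74 | 4 ; EC200 | 68 | 5 ; MA110 | 71 | 2

Group enrollments by course.
Per group compute: ROUND(AVG(grade), 2), MIN(credits).
  AR120: ids {6, 7, 8, 10, 11, 12, 14} → ROUND(AVG(grade), 2)=70.14, MIN(credits)=1
  BI210: ids {3, 5, 13} → ROUND(AVG(grade), 2)=74, MIN(credits)=4
  EC200: ids {1} → ROUND(AVG(grade), 2)=68, MIN(credits)=5
  MA110: ids {2, 4, 9} → ROUND(AVG(grade), 2)=71, MIN(credits)=2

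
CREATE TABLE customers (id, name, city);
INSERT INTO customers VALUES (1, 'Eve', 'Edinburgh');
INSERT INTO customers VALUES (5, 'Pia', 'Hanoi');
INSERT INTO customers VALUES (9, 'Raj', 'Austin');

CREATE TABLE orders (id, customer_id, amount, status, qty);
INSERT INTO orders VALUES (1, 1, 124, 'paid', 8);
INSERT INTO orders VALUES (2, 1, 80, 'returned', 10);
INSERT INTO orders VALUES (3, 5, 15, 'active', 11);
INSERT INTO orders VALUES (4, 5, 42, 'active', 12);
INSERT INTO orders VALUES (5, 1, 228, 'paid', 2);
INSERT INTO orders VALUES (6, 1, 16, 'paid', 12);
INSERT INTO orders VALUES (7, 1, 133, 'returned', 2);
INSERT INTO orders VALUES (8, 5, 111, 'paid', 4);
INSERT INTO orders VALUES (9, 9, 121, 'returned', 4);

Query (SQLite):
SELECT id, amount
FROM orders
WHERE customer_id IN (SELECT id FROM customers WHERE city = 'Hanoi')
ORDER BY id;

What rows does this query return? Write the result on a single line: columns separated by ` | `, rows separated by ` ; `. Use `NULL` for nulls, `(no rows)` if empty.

Inner query: customers.id where city = 'Hanoi'.
Outer: keep orders rows whose customer_id is in that set.
Inner query → {5}

3 | 15 ; 4 | 42 ; 8 | 111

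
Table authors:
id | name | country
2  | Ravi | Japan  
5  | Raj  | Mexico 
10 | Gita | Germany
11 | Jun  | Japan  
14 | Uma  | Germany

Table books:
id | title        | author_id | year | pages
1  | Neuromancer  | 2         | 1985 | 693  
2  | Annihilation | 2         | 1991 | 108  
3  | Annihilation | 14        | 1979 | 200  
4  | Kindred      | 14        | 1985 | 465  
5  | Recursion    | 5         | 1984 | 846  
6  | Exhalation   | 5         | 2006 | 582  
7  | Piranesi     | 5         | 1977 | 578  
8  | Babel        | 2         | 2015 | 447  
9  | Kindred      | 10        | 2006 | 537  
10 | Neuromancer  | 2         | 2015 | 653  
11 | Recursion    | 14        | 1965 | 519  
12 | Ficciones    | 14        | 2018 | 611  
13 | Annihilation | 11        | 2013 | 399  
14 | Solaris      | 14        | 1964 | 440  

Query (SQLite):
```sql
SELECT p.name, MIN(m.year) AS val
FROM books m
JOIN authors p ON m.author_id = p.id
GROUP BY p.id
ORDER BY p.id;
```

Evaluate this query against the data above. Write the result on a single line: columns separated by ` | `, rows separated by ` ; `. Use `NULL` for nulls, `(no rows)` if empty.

Ravi | 1985 ; Raj | 1977 ; Gita | 2006 ; Jun | 2013 ; Uma | 1964

Join each books row to its authors via author_id.
Group joined rows by authors.id; compute MIN(m.year) per group.
  2: ids {1, 2, 8, 10} → MIN(m.year)=1985
  5: ids {5, 6, 7} → MIN(m.year)=1977
  10: ids {9} → MIN(m.year)=2006
  11: ids {13} → MIN(m.year)=2013
  14: ids {3, 4, 11, 12, 14} → MIN(m.year)=1964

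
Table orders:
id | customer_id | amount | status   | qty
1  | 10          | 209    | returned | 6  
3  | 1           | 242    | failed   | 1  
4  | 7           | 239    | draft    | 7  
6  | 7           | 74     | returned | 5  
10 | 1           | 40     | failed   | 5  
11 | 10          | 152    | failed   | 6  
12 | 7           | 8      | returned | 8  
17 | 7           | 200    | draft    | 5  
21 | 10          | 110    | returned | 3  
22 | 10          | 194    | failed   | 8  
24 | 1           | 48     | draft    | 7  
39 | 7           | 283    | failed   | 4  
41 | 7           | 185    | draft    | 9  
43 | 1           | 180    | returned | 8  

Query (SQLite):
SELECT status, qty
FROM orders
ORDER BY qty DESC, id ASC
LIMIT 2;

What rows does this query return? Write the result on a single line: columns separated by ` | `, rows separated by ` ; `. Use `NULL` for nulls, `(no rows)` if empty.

Sort by qty desc, tiebreak id asc: (9, id=41), (8, id=12), (8, id=22), (8, id=43), (7, id=4) …. Take first 2.

draft | 9 ; returned | 8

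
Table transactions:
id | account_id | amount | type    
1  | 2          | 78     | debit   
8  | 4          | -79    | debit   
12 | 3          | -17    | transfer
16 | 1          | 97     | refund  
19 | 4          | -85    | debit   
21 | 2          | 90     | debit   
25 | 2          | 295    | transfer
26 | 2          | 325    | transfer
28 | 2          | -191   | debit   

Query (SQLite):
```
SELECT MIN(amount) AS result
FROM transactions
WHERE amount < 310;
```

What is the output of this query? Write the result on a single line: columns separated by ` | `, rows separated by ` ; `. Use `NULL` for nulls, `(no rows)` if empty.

-191

Rows where amount < 310 → amount values: [78, -79, -17, 97, -85, 90, 295, -191].
MIN of non-NULL values = -191.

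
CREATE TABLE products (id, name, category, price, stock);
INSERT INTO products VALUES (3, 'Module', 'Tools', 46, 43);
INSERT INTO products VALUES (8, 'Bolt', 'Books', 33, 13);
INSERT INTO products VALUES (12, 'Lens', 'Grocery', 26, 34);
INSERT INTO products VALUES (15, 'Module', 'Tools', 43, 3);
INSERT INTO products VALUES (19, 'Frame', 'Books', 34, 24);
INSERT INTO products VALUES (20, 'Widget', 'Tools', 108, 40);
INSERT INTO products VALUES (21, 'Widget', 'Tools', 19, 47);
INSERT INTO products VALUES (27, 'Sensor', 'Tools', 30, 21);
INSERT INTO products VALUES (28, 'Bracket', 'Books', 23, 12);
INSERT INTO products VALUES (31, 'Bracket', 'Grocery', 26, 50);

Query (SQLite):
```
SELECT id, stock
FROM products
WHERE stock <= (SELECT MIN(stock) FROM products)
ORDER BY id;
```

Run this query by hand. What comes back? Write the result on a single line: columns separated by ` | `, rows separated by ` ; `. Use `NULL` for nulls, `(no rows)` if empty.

15 | 3

Scalar subquery: MIN(stock) over all products rows = 3.
Keep rows where stock <= that value.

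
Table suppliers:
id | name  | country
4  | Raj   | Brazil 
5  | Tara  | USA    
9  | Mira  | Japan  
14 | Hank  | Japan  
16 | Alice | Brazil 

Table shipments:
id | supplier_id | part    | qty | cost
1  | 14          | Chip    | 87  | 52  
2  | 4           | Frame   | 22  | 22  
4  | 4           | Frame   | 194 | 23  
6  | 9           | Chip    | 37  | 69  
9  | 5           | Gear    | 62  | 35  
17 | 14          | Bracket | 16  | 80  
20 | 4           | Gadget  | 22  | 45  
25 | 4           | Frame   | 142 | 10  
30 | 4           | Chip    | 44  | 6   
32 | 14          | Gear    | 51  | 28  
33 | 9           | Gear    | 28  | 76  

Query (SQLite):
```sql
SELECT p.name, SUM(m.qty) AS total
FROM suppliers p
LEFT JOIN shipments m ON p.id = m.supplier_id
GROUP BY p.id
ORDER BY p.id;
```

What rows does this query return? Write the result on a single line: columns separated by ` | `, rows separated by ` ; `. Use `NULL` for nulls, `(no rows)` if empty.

Raj | 424 ; Tara | 62 ; Mira | 65 ; Hank | 154 ; Alice | NULL

LEFT JOIN keeps every suppliers row; unmatched ones get NULL for shipments columns.
Group by suppliers.id and compute SUM(m.qty). SUM over an all-NULL group is NULL.
  4: ids {2, 4, 20, 25, 30} → SUM(m.qty)=424
  5: ids {9} → SUM(m.qty)=62
  9: ids {6, 33} → SUM(m.qty)=65
  14: ids {1, 17, 32} → SUM(m.qty)=154
  16: ids {—} → SUM(m.qty)=NULL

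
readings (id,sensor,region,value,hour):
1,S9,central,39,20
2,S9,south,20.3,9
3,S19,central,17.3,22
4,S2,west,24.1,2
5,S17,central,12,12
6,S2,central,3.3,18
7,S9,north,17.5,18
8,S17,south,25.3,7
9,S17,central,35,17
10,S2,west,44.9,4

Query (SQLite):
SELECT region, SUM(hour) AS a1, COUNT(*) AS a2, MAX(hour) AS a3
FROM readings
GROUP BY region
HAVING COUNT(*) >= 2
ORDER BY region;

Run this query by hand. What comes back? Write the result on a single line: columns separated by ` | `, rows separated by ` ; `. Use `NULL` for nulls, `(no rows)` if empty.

central | 89 | 5 | 22 ; south | 16 | 2 | 9 ; west | 6 | 2 | 4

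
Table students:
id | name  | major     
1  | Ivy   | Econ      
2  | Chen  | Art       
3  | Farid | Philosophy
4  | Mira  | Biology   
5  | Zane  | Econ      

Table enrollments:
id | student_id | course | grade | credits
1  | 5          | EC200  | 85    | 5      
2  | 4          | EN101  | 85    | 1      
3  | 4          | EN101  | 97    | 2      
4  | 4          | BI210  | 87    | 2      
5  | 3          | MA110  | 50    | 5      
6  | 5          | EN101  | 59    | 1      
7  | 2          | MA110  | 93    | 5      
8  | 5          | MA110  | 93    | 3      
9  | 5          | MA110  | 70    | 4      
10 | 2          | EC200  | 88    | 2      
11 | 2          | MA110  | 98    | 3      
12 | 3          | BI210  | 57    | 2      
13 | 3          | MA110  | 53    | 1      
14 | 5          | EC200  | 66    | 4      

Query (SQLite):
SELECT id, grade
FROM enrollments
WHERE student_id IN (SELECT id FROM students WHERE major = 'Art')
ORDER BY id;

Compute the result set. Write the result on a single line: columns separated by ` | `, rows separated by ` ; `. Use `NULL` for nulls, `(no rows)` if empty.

Inner query: students.id where major = 'Art'.
Outer: keep enrollments rows whose student_id is in that set.
Inner query → {2}

7 | 93 ; 10 | 88 ; 11 | 98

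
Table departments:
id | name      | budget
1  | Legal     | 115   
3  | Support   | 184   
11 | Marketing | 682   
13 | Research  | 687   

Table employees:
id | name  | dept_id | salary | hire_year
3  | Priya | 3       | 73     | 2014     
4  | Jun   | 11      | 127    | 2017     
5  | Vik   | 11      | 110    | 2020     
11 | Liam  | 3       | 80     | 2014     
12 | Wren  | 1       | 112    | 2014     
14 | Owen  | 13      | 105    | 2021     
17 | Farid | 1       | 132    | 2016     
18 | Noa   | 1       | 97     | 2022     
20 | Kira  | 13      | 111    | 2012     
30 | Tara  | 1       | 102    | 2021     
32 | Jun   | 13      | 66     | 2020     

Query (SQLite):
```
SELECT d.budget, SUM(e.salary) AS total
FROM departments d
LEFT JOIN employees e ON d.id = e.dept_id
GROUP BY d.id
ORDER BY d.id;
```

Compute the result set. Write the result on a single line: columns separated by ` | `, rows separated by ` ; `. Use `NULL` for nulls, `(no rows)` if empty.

LEFT JOIN keeps every departments row; unmatched ones get NULL for employees columns.
Group by departments.id and compute SUM(e.salary). SUM over an all-NULL group is NULL.
  1: ids {12, 17, 18, 30} → SUM(e.salary)=443
  3: ids {3, 11} → SUM(e.salary)=153
  11: ids {4, 5} → SUM(e.salary)=237
  13: ids {14, 20, 32} → SUM(e.salary)=282

115 | 443 ; 184 | 153 ; 682 | 237 ; 687 | 282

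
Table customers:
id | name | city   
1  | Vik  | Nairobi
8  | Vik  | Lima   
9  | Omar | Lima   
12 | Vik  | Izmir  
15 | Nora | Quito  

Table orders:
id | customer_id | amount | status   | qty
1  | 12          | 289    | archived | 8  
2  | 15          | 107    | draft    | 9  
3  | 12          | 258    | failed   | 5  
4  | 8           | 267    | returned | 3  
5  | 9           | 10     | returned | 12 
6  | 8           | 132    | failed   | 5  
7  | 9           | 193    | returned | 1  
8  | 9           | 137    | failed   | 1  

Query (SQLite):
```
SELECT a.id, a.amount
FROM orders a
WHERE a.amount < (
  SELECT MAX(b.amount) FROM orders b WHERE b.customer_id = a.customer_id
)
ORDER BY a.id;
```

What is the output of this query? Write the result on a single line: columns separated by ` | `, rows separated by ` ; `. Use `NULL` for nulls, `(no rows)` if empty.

For each orders row a, compute MAX(amount) over rows sharing a.customer_id.
Keep row a if a.amount < that per-group MAX.
  customer_id=8: MAX(amount) = 267
  customer_id=9: MAX(amount) = 193
  customer_id=12: MAX(amount) = 289
  customer_id=15: MAX(amount) = 107

3 | 258 ; 5 | 10 ; 6 | 132 ; 8 | 137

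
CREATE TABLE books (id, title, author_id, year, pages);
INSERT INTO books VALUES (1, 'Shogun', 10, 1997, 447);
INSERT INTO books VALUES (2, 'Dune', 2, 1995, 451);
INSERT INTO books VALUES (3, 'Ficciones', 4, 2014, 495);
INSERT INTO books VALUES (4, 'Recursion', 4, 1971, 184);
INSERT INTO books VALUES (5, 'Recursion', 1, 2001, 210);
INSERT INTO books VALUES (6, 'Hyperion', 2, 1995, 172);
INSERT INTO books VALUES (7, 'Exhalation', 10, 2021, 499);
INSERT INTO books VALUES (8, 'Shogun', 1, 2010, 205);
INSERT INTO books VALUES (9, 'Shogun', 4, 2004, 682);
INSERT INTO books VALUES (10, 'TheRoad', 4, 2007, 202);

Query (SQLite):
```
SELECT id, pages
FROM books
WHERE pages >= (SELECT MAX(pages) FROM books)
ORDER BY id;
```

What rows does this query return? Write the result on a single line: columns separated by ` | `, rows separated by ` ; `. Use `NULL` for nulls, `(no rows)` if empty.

9 | 682

Scalar subquery: MAX(pages) over all books rows = 682.
Keep rows where pages >= that value.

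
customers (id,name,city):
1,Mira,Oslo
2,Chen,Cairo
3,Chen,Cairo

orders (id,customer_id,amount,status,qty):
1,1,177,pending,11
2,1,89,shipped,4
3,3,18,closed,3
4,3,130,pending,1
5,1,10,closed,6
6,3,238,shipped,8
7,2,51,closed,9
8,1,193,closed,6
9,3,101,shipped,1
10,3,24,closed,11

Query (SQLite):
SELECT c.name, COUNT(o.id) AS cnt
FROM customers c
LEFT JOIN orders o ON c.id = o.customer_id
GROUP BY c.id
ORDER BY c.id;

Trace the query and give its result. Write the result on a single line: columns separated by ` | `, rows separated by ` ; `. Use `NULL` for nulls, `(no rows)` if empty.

LEFT JOIN keeps every customers row; unmatched ones get NULL for orders columns.
Group by customers.id and compute COUNT(o.id). COUNT(col) of an all-NULL group is 0.
  1: ids {1, 2, 5, 8} → COUNT(o.id)=4
  2: ids {7} → COUNT(o.id)=1
  3: ids {3, 4, 6, 9, 10} → COUNT(o.id)=5

Mira | 4 ; Chen | 1 ; Chen | 5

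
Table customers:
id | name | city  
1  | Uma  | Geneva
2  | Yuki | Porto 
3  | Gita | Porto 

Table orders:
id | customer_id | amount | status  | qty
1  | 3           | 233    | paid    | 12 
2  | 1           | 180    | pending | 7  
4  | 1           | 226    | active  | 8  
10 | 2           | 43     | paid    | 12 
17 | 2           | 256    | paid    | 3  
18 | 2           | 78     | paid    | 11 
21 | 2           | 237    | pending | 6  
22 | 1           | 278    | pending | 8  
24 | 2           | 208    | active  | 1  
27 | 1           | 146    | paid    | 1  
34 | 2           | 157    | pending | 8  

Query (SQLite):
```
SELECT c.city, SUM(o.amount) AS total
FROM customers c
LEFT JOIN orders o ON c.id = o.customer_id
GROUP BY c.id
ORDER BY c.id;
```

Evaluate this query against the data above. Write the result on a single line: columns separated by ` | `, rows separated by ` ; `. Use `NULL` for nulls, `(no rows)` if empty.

Geneva | 830 ; Porto | 979 ; Porto | 233

LEFT JOIN keeps every customers row; unmatched ones get NULL for orders columns.
Group by customers.id and compute SUM(o.amount). SUM over an all-NULL group is NULL.
  1: ids {2, 4, 22, 27} → SUM(o.amount)=830
  2: ids {10, 17, 18, 21, 24, 34} → SUM(o.amount)=979
  3: ids {1} → SUM(o.amount)=233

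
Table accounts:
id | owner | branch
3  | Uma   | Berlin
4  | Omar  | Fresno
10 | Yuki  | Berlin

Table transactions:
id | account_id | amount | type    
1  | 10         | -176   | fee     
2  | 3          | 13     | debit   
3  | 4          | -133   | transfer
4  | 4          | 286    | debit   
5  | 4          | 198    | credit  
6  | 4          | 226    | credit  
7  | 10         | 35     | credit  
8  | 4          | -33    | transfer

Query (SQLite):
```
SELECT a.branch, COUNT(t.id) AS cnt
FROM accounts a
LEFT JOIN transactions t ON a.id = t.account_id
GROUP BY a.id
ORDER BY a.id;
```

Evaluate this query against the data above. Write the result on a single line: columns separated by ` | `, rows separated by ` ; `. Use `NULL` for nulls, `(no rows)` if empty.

Berlin | 1 ; Fresno | 5 ; Berlin | 2

LEFT JOIN keeps every accounts row; unmatched ones get NULL for transactions columns.
Group by accounts.id and compute COUNT(t.id). COUNT(col) of an all-NULL group is 0.
  3: ids {2} → COUNT(t.id)=1
  4: ids {3, 4, 5, 6, 8} → COUNT(t.id)=5
  10: ids {1, 7} → COUNT(t.id)=2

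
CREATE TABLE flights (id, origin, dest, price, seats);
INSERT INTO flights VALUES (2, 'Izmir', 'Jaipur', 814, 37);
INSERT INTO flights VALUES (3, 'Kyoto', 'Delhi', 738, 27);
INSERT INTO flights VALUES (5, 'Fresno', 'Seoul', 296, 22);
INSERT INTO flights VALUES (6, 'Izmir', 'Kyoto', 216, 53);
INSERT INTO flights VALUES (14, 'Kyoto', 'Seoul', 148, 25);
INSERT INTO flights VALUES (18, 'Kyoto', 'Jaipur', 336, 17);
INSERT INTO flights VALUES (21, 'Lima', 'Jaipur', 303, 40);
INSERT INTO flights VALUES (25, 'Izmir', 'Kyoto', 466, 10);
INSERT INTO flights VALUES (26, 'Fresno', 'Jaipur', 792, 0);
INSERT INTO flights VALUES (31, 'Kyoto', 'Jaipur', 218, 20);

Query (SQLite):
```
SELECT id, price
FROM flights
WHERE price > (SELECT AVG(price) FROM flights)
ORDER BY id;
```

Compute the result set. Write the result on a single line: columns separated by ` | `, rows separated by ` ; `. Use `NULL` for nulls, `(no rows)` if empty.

Scalar subquery: AVG(price) over all flights rows = 432.7.
Keep rows where price > that value.

2 | 814 ; 3 | 738 ; 25 | 466 ; 26 | 792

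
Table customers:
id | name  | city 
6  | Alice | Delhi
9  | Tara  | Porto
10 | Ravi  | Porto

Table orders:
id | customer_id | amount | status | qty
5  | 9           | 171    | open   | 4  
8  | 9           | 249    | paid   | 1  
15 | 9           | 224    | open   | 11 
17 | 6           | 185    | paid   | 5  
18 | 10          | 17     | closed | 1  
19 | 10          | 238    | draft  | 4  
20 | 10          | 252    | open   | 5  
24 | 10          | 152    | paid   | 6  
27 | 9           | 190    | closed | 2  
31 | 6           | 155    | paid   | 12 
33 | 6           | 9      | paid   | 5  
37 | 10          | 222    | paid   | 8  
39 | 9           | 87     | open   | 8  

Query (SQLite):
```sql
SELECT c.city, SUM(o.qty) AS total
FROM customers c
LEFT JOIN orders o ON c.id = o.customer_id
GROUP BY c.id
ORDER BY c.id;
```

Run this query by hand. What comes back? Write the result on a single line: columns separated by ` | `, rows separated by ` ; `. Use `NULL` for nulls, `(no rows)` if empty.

Delhi | 22 ; Porto | 26 ; Porto | 24

LEFT JOIN keeps every customers row; unmatched ones get NULL for orders columns.
Group by customers.id and compute SUM(o.qty). SUM over an all-NULL group is NULL.
  6: ids {17, 31, 33} → SUM(o.qty)=22
  9: ids {5, 8, 15, 27, 39} → SUM(o.qty)=26
  10: ids {18, 19, 20, 24, 37} → SUM(o.qty)=24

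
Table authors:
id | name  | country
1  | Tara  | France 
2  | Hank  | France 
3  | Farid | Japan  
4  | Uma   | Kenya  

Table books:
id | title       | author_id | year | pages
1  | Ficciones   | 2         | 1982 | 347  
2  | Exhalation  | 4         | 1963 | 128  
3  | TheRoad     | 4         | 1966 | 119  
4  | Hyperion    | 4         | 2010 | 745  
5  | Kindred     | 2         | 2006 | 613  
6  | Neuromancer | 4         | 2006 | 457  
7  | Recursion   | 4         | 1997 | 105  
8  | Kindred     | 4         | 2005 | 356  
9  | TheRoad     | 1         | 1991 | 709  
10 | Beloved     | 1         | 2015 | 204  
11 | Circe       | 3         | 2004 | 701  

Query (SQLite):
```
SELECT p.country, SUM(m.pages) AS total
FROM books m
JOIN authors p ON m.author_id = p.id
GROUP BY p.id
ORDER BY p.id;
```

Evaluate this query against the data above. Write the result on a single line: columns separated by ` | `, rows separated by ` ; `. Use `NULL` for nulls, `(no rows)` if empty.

Join each books row to its authors via author_id.
Group joined rows by authors.id; compute SUM(m.pages) per group.
  1: ids {9, 10} → SUM(m.pages)=913
  2: ids {1, 5} → SUM(m.pages)=960
  3: ids {11} → SUM(m.pages)=701
  4: ids {2, 3, 4, 6, 7, 8} → SUM(m.pages)=1910

France | 913 ; France | 960 ; Japan | 701 ; Kenya | 1910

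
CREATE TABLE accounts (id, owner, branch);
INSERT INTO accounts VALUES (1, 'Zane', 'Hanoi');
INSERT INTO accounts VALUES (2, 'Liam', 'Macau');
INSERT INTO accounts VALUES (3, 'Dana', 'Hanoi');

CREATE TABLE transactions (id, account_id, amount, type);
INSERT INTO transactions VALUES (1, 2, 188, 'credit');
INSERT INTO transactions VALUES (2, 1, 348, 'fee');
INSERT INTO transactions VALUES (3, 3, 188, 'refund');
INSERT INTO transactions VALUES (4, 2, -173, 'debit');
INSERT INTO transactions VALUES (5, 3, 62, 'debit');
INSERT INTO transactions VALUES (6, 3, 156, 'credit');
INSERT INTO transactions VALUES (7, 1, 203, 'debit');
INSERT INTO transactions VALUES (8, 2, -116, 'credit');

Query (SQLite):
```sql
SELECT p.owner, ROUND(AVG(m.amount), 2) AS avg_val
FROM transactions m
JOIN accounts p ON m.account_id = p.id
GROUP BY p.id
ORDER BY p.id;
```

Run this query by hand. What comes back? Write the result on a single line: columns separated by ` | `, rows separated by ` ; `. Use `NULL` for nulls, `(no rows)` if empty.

Join each transactions row to its accounts via account_id.
Group joined rows by accounts.id; compute ROUND(AVG(m.amount), 2) per group.
  1: ids {2, 7} → ROUND(AVG(m.amount), 2)=275.5
  2: ids {1, 4, 8} → ROUND(AVG(m.amount), 2)=-33.67
  3: ids {3, 5, 6} → ROUND(AVG(m.amount), 2)=135.33

Zane | 275.5 ; Liam | -33.67 ; Dana | 135.33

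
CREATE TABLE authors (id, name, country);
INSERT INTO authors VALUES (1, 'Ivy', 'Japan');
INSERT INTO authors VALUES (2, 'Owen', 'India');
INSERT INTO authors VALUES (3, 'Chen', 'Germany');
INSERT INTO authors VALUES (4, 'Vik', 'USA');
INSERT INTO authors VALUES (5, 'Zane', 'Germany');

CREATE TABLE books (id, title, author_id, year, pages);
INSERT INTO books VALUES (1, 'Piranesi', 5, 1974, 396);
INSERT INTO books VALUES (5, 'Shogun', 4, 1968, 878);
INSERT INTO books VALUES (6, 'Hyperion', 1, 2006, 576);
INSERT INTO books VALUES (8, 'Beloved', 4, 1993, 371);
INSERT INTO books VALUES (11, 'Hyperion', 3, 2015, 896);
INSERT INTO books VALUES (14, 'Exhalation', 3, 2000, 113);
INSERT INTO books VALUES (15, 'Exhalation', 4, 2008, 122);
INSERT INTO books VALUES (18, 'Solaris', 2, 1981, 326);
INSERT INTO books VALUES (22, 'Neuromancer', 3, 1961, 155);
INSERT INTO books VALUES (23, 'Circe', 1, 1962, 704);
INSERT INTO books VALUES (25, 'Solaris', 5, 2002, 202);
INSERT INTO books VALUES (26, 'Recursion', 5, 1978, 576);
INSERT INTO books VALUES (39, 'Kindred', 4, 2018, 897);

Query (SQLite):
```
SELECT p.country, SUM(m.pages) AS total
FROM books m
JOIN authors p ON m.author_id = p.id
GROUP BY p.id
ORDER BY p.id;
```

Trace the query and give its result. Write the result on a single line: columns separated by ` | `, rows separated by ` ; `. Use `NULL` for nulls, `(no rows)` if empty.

Japan | 1280 ; India | 326 ; Germany | 1164 ; USA | 2268 ; Germany | 1174

Join each books row to its authors via author_id.
Group joined rows by authors.id; compute SUM(m.pages) per group.
  1: ids {6, 23} → SUM(m.pages)=1280
  2: ids {18} → SUM(m.pages)=326
  3: ids {11, 14, 22} → SUM(m.pages)=1164
  4: ids {5, 8, 15, 39} → SUM(m.pages)=2268
  5: ids {1, 25, 26} → SUM(m.pages)=1174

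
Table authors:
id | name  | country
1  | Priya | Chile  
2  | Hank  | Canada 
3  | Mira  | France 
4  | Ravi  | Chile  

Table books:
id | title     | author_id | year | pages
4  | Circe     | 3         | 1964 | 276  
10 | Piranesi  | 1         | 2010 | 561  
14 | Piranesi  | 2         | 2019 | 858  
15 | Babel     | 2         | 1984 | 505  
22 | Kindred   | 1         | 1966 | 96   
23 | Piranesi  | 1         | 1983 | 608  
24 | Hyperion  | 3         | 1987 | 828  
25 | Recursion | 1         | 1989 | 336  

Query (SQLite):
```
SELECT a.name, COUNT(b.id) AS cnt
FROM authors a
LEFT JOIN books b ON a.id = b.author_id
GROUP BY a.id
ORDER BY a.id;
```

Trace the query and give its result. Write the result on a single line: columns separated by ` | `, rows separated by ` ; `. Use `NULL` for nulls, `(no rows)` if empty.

Priya | 4 ; Hank | 2 ; Mira | 2 ; Ravi | 0

LEFT JOIN keeps every authors row; unmatched ones get NULL for books columns.
Group by authors.id and compute COUNT(b.id). COUNT(col) of an all-NULL group is 0.
  1: ids {10, 22, 23, 25} → COUNT(b.id)=4
  2: ids {14, 15} → COUNT(b.id)=2
  3: ids {4, 24} → COUNT(b.id)=2
  4: ids {—} → COUNT(b.id)=0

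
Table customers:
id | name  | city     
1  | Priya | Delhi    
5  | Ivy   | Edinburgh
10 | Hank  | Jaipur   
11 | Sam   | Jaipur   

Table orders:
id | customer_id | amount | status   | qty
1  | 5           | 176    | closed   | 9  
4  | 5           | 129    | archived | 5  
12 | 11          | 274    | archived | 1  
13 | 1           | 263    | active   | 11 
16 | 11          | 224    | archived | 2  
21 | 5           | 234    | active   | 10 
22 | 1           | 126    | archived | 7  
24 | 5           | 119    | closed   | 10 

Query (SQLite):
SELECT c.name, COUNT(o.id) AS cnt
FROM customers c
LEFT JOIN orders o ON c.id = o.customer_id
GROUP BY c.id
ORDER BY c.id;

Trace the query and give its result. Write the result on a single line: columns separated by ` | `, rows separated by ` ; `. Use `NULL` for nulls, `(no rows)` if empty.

LEFT JOIN keeps every customers row; unmatched ones get NULL for orders columns.
Group by customers.id and compute COUNT(o.id). COUNT(col) of an all-NULL group is 0.
  1: ids {13, 22} → COUNT(o.id)=2
  5: ids {1, 4, 21, 24} → COUNT(o.id)=4
  10: ids {—} → COUNT(o.id)=0
  11: ids {12, 16} → COUNT(o.id)=2

Priya | 2 ; Ivy | 4 ; Hank | 0 ; Sam | 2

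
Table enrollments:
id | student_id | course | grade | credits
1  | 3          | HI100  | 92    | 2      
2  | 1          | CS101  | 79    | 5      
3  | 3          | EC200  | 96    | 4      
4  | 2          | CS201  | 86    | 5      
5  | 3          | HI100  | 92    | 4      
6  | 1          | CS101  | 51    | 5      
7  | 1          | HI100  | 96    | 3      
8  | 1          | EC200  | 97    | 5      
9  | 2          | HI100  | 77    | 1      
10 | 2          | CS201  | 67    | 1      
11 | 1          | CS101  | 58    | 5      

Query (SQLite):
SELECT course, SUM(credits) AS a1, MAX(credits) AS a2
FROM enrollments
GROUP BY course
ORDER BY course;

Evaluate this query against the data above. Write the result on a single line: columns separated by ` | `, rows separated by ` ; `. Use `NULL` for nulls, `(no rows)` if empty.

Group enrollments by course.
Per group compute: SUM(credits), MAX(credits).
  CS101: ids {2, 6, 11} → SUM(credits)=15, MAX(credits)=5
  CS201: ids {4, 10} → SUM(credits)=6, MAX(credits)=5
  EC200: ids {3, 8} → SUM(credits)=9, MAX(credits)=5
  HI100: ids {1, 5, 7, 9} → SUM(credits)=10, MAX(credits)=4

CS101 | 15 | 5 ; CS201 | 6 | 5 ; EC200 | 9 | 5 ; HI100 | 10 | 4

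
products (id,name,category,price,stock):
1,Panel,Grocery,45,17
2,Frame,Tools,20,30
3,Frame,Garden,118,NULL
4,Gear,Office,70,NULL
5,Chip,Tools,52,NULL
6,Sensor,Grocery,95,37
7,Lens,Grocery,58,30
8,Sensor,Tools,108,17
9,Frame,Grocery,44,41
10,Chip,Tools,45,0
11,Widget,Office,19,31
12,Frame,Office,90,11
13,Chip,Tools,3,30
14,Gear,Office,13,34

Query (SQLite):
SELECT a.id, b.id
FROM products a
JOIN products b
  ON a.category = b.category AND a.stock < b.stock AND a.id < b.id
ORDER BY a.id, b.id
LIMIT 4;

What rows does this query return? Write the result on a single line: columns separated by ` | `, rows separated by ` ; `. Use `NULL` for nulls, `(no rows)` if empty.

1 | 6 ; 1 | 7 ; 1 | 9 ; 6 | 9

Pairs (a,b) with same category, a.stock < b.stock, a.id < b.id.
category groups: Garden:{3} Grocery:{1,6,7,9} Office:{4,11,12,14} Tools:{2,5,8,10,13}
Ordered by (a.id, b.id); first 4.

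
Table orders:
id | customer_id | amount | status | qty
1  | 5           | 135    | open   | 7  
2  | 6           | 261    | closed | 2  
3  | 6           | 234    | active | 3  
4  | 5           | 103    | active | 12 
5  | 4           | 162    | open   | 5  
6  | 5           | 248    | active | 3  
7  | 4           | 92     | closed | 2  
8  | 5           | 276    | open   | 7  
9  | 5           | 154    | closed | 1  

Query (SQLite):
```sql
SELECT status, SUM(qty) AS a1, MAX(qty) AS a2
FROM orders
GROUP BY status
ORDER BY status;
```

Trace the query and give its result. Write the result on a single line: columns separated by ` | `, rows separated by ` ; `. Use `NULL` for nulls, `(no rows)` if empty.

Group orders by status.
Per group compute: SUM(qty), MAX(qty).
  active: ids {3, 4, 6} → SUM(qty)=18, MAX(qty)=12
  closed: ids {2, 7, 9} → SUM(qty)=5, MAX(qty)=2
  open: ids {1, 5, 8} → SUM(qty)=19, MAX(qty)=7

active | 18 | 12 ; closed | 5 | 2 ; open | 19 | 7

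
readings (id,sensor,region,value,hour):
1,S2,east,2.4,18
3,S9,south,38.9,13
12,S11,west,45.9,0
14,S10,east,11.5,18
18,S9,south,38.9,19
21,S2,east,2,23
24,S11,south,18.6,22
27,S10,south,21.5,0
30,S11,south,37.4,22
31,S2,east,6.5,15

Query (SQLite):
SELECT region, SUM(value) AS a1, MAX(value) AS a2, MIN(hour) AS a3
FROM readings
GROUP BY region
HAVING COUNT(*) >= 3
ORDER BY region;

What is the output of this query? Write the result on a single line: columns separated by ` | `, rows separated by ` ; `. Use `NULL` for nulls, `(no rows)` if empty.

Group readings by region.
Per group compute: SUM(value), MAX(value), MIN(hour).
HAVING: drop groups with fewer than 3 rows.
  east: ids {1, 14, 21, 31} → SUM(value)=22.4, MAX(value)=11.5, MIN(hour)=15
  south: ids {3, 18, 24, 27, 30} → SUM(value)=155.3, MAX(value)=38.9, MIN(hour)=0
  west: ids {12} → SUM(value)=45.9, MAX(value)=45.9, MIN(hour)=0

east | 22.4 | 11.5 | 15 ; south | 155.3 | 38.9 | 0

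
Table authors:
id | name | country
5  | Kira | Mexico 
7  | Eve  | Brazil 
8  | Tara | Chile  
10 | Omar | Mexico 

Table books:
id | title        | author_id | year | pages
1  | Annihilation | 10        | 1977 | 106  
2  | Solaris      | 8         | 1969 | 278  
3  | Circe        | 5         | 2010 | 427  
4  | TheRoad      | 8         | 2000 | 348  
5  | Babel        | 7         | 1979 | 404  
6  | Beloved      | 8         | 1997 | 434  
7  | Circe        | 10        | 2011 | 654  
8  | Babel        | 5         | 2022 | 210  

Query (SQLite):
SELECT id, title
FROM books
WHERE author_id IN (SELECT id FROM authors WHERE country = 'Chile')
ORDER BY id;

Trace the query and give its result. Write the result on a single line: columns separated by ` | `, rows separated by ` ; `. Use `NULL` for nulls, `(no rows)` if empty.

2 | Solaris ; 4 | TheRoad ; 6 | Beloved

Inner query: authors.id where country = 'Chile'.
Outer: keep books rows whose author_id is in that set.
Inner query → {8}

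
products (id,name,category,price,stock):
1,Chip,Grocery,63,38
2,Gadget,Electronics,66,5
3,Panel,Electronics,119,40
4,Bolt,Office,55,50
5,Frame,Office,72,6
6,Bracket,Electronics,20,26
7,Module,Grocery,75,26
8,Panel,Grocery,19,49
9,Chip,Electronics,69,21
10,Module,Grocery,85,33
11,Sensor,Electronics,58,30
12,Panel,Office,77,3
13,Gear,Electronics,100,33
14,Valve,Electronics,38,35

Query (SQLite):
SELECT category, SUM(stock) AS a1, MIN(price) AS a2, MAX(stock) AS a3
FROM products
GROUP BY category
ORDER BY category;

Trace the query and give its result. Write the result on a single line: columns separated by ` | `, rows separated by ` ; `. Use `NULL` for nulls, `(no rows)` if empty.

Electronics | 190 | 20 | 40 ; Grocery | 146 | 19 | 49 ; Office | 59 | 55 | 50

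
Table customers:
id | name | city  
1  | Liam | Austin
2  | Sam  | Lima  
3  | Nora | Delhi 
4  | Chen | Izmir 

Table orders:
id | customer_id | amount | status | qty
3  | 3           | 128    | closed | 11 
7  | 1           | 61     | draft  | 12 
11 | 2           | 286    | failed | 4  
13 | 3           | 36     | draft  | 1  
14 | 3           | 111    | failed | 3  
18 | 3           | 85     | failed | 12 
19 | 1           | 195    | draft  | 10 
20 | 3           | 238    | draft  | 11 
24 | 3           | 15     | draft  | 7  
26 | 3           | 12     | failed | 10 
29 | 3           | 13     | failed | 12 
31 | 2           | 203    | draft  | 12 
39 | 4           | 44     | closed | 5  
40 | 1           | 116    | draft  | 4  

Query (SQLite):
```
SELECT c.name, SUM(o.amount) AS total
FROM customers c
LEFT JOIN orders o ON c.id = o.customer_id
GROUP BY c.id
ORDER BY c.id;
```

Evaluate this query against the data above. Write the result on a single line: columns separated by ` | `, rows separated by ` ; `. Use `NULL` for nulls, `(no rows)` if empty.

LEFT JOIN keeps every customers row; unmatched ones get NULL for orders columns.
Group by customers.id and compute SUM(o.amount). SUM over an all-NULL group is NULL.
  1: ids {7, 19, 40} → SUM(o.amount)=372
  2: ids {11, 31} → SUM(o.amount)=489
  3: ids {3, 13, 14, 18, 20, 24, 26, 29} → SUM(o.amount)=638
  4: ids {39} → SUM(o.amount)=44

Liam | 372 ; Sam | 489 ; Nora | 638 ; Chen | 44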